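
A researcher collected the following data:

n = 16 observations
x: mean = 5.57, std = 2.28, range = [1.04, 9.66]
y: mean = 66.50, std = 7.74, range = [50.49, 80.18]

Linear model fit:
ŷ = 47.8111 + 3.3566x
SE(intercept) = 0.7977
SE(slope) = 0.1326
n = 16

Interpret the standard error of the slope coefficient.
SE(β̂₁) = 0.1326 is the estimated standard deviation of the slope estimate across repeated samples; relative to β̂₁ = 3.3566 that is 4.0%, a precise estimate.

SE(β̂₁) = 0.1326 says: if we drew many samples of n = 16 from the same population and refit each time, the fitted slopes would scatter with a standard deviation of roughly 0.1326 around the true β₁.

Relative precision:
- SE / |β̂₁| = 0.1326 / 3.3566 = 4.0%
- Rule of thumb (under 20%: precise; 20% to under 50%: moderately precise; 50% or more: imprecise) → precise

Link to the t-test: t = β̂₁ / SE(β̂₁) = 3.3566 / 0.1326 = 25.3137, the statistic for H₀: β₁ = 0.

What drives SE(β̂₁): more residual scatter → larger SE.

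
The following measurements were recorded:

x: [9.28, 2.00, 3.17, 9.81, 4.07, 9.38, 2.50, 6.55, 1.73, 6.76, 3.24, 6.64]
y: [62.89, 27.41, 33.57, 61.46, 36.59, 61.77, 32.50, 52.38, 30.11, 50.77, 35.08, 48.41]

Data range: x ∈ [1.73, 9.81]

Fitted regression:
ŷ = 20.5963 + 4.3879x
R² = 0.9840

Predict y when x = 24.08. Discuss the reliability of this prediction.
The equation gives ŷ = 126.2569; however x = 24.08 is 14.27 units above the observed range, so this extrapolated value should not be trusted.

Prediction calculation:
ŷ = 20.5963 + 4.3879 × 24.08
ŷ = 126.2569

Reliability:
- Data range: x ∈ [1.73, 9.81]
- Prediction point: x = 24.08 is 14.27 units above the observed range → this is EXTRAPOLATION, not interpolation

Why that matters here:
- Real relationships often flatten, saturate, or turn nonlinear at extremes
- There are no observations near this x to validate the fitted line there

The R² = 0.9840 only validates the fit within [1.73, 9.81]; treat ŷ = 126.2569 with caution.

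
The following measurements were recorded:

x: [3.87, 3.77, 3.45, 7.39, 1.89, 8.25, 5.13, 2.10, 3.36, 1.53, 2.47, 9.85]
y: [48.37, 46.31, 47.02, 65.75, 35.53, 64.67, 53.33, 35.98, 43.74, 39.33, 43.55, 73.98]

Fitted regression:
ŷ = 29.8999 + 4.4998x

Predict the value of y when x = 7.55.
ŷ = 63.8734

Plug x = 7.55 into the fitted line:

ŷ = 29.8999 + 4.4998 × 7.55
ŷ = 29.8999 + 33.9735
ŷ = 63.8734

This is the fitted mean response at that x — an individual observation would come with a wider prediction interval.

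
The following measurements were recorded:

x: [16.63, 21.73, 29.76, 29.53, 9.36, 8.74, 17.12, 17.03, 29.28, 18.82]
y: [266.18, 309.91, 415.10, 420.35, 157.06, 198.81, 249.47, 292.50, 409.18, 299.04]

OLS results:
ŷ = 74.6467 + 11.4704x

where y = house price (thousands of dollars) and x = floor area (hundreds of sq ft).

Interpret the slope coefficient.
An increase of one hundred sq ft in floor area is associated with a 11.4704 thousand dollars increase in predicted house price.

The slope coefficient β₁ = 11.4704 represents the marginal effect of floor area on house price.

Interpretation:
- Floor area up by 1 hundred sq ft → predicted house price increases by 11.4704 thousand dollars
- This is a linear approximation: the same per-unit change is assumed across the whole observed x range

The intercept β₀ = 74.6467 is the predicted house price when floor area = 0; since the smallest observed x is 8.74, this is an extrapolation and mainly anchors the line.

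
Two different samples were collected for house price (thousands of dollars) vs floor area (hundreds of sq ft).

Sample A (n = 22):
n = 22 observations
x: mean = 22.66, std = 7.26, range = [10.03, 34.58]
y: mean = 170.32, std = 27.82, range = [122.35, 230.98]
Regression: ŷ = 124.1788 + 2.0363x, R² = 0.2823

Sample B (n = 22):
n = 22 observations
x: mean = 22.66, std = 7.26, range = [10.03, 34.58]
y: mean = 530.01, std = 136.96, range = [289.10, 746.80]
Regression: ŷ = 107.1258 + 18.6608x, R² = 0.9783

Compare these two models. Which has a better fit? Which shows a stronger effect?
Model B has the better fit (R² = 0.9783 vs 0.2823). Model B shows the stronger effect (|β₁| = 18.6608 vs 2.0363).

Model Comparison:

Goodness of fit (R²):
- Model A: R² = 0.2823 → 28.23% of variance in house price explained
- Model B: R² = 0.9783 → 97.83% of variance in house price explained
- 0.9783 > 0.2823 → Model B has the better fit

Strength of effect — compare |β₁|:
- Model A: β₁ = 2.0363 → predicted house price rises 2.0363 thousand dollars per additional hundred sq ft of floor area
- Model B: β₁ = 18.6608 → predicted house price rises 18.6608 thousand dollars per additional hundred sq ft of floor area
- |2.0363| < |18.6608| → Model B shows the stronger marginal effect

Note: The two samples could reflect different populations, time periods, or measurement quality.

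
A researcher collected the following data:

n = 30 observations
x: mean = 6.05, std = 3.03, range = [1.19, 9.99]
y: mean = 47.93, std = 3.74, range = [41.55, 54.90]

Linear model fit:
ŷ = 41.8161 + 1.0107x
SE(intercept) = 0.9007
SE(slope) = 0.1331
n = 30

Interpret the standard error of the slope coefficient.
SE(slope) = 0.1331 measures the uncertainty in the estimated slope. The coefficient is estimated precisely (SE/|β̂₁| = 13.2%).

SE(β̂₁) = s / √Sxx, where s is the residual standard deviation and Sxx = Σ(x − x̄)². It is the yardstick for how far β̂₁ = 1.0107 could plausibly be from the true slope.

Relative precision:
- SE / |β̂₁| = 0.1331 / 1.0107 = 13.2%
- Rule of thumb (under 20%: precise; 20% to under 50%: moderately precise; 50% or more: imprecise) → precise

Rough 95% range (±2 SE): 1.0107 ± 0.2662 → (0.7445, 1.2769).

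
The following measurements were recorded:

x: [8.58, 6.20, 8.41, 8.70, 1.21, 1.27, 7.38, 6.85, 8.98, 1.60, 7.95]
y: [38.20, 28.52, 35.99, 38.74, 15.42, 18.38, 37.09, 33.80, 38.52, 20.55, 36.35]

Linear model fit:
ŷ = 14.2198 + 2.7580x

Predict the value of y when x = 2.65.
ŷ = 21.5285

Plug x = 2.65 into the fitted line:

ŷ = 14.2198 + 2.7580 × 2.65
ŷ = 14.2198 + 7.3087
ŷ = 21.5285

This is a point prediction; actual observations scatter around it by roughly the residual standard deviation.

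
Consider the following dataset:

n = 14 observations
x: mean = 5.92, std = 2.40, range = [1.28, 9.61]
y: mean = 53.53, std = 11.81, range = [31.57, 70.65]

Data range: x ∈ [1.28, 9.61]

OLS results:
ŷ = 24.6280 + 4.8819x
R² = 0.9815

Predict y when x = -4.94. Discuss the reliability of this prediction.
ŷ = 0.5114 (extrapolation — x = -4.94 lies outside [1.28, 9.61], so reliability is low).

Prediction calculation:
ŷ = 24.6280 + 4.8819 × (-4.94)
ŷ = 0.5114

Reliability:
- Data range: x ∈ [1.28, 9.61]
- Prediction point: x = -4.94 is 6.22 units below the observed range → this is EXTRAPOLATION, not interpolation

Why that matters here:
- There are no observations near this x to validate the fitted line there
- The standard error of prediction grows with (x − x̄)², and x = -4.94 is far from x̄ = 5.92
- R² describes fit only over the sampled x values; it says nothing about behaviour beyond them

A defensible statement: 'if the linear trend continued to x = -4.94, y would be about 0.5114' — the premise is untested.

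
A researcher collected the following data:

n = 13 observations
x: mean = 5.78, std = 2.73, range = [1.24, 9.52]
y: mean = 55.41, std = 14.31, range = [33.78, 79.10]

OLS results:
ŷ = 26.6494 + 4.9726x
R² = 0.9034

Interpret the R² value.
About 90.34% of the variability in y is accounted for by the regression on x (R² = 0.9034) — a strong linear fit.

The coefficient of determination R² is the fraction of the total variation in y that the fitted line accounts for.

Here R² = 0.9034:
- Explained: 90.34% of the variation in y
- Unexplained (residual): 100% − 90.34% = 9.66%
- Rule of thumb (below 0.3 weak; 0.3 to below 0.7 moderate; 0.7 and above strong) → strong

Note: R² says nothing about causation, and a high R² does not by itself mean the linear form is appropriate — check the residuals.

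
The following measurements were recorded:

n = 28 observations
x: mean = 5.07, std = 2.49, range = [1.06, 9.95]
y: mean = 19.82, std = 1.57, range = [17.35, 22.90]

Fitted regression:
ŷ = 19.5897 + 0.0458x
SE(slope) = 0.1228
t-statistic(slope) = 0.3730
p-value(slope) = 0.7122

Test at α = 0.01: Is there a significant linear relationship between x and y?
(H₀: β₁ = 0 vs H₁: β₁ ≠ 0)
Fail to reject H₀: p-value = 0.7122 ≥ α = 0.01. The linear relationship is not significant at the 1% level.

Hypothesis test for the slope coefficient:

H₀: β₁ = 0 (no linear relationship)
H₁: β₁ ≠ 0 (linear relationship exists)

Test statistic: t = β̂₁ / SE(β̂₁) = 0.0458 / 0.1228 = 0.3730

p = 0.7122: how often a slope estimate this far from 0 (in SE units) would arise by chance if β₁ were truly 0.

Decision rule: reject H₀ if p-value < α.
p-value = 0.7122 ≥ α = 0.01 → fail to reject H₀.

There is not sufficient evidence at the 1% significance level to conclude that a linear relationship exists between x and y.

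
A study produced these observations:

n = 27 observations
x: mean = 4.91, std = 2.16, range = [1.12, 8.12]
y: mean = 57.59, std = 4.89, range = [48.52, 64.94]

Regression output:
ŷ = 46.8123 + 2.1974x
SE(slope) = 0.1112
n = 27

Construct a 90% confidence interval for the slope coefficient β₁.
The 90% CI for β₁ is (2.0075, 2.3873)

Confidence interval for the slope:

The 90% CI for β₁ is: β̂₁ ± t*(α/2, n-2) × SE(β̂₁)

Step 1: Find critical t-value
- Confidence level = 0.9
- Degrees of freedom = n - 2 = 27 - 2 = 25
- t*(α/2, 25) = 1.7081

Step 2: Calculate margin of error
Margin = 1.7081 × 0.1112 = 0.1899

Step 3: Construct interval
CI = 2.1974 ± 0.1899
CI = (2.0075, 2.3873)

Interpretation: each one-unit increase in x is associated with a change in mean y of between 2.0075 and 2.3873, with 90% confidence.
The interval does not include 0, suggesting a significant linear relationship.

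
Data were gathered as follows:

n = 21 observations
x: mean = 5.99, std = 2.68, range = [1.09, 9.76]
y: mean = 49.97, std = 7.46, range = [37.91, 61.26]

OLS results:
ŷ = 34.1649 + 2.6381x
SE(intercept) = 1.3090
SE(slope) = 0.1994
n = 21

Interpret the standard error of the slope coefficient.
SE(β̂₁) = 0.1994 is the estimated standard deviation of the slope estimate across repeated samples; relative to β̂₁ = 2.6381 that is 7.6%, a precise estimate.

What SE measures:
- The standard error quantifies the sampling variability of the coefficient estimate
- It is the estimated standard deviation of β̂₁ across hypothetical repeated samples of the same size
- Smaller SE → more precise estimate

Relative precision:
- SE / |β̂₁| = 0.1994 / 2.6381 = 7.6%
- Rule of thumb (under 20%: precise; 20% to under 50%: moderately precise; 50% or more: imprecise) → precise

Link to interval estimation: a confidence interval for β₁ is β̂₁ ± t* × 0.1994, so SE sets the half-width per unit of t*.

What drives SE(β̂₁): wider spread of x values → smaller SE; more residual scatter → larger SE.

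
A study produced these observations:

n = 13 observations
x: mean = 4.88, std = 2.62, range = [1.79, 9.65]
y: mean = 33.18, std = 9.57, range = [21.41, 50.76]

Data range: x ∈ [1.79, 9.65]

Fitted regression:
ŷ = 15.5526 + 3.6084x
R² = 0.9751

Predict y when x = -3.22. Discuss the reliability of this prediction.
The equation gives ŷ = 3.9336; however x = -3.22 is 5.01 units below the observed range, so this extrapolated value should not be trusted.

Prediction calculation:
ŷ = 15.5526 + 3.6084 × (-3.22)
ŷ = 3.9336

Reliability:
- Data range: x ∈ [1.79, 9.65]
- Prediction point: x = -3.22 is 5.01 units below the observed range → this is EXTRAPOLATION, not interpolation

Why that matters here:
- Real relationships often flatten, saturate, or turn nonlinear at extremes
- The linear relationship may not hold outside the observed range

A defensible statement: 'if the linear trend continued to x = -3.22, y would be about 3.9336' — the premise is untested.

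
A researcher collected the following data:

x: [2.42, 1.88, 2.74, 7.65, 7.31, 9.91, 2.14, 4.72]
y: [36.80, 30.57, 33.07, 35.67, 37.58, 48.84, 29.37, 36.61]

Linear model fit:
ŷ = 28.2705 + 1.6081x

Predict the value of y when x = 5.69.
ŷ = 37.4206

x = 5.69 lies inside the observed range [1.88, 9.91], so the fitted equation applies directly:

ŷ = 28.2705 + 1.6081 × 5.69
ŷ = 28.2705 + 9.1501
ŷ = 37.4206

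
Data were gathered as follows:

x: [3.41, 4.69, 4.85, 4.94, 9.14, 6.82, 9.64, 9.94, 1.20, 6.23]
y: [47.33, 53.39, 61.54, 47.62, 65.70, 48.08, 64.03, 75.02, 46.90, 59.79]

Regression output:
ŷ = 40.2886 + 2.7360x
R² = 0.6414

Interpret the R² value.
R² = 0.6414 means 64.14% of the variation in y is explained by the linear relationship with x. This indicates a moderate fit.

R² = 1 − SS_res/SS_tot compares the residual scatter to the total scatter of y about its mean.

Here R² = 0.6414:
- Explained: 64.14% of the variation in y
- Unexplained (residual): 100% − 64.14% = 35.86%
- Rule of thumb (below 0.3 weak; 0.3 to below 0.7 moderate; 0.7 and above strong) → moderate

Equivalently, for simple linear regression R² = r², so |r| = √0.6414 ≈ 0.8009.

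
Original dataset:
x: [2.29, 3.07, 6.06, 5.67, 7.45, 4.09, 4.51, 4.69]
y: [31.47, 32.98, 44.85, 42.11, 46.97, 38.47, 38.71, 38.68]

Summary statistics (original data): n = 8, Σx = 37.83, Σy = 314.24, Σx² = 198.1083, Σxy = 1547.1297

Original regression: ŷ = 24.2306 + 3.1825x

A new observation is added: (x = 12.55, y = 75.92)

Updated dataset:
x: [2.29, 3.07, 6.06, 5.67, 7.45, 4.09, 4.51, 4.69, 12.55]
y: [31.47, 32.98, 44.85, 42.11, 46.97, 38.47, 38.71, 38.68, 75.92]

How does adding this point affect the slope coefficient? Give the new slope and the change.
The slope changes from 3.1825 to 4.2924 (change of +1.1099, or +34.9%).

x = 12.55 lies well outside the original x-range [2.29, 7.45] (x̄ ≈ 4.73), so this observation has high leverage and can move the slope substantially.

Step 1: Update the sums with the new point (n goes from 8 to 9)
Σx  = 37.83 + 12.55 = 50.38
Σy  = 314.24 + 75.92 = 390.16
Σx² = 198.1083 + 12.55² = 198.1083 + 157.5025 = 355.6108
Σxy = 1547.1297 + 12.55×75.92 = 1547.1297 + 952.7960 = 2499.9257

Step 2: Recompute the slope with b₁ = (nΣxy − ΣxΣy) / (nΣx² − (Σx)²)
Numerator   = 9×2499.9257 − 50.38×390.16 = 22499.3313 − 19656.2608 = 2843.0705
Denominator = 9×355.6108 − 50.38² = 3200.4972 − 2538.1444 = 662.3528
b₁(new) = 2843.0705 / 662.3528 = 4.2924

(Same formula on the original sums: (8×1547.1297 − 37.83×314.24) / (8×198.1083 − 37.83²) = 489.3384 / 153.7575 = 3.1825, matching the given fit.)

Step 3: Change in slope
Δβ₁ = 4.2924 − 3.1825 = +1.1099
Relative change = +1.1099 / 3.1825 × 100% = +34.9%
→ the slope increases when the point is added.

A high-leverage point only changes the slope if it is off the original line; here y = 75.92 is above the original trend, so the slope increases.
In practice: check such a point for data-entry or measurement error; investigate whether it comes from the same population as the rest of the sample.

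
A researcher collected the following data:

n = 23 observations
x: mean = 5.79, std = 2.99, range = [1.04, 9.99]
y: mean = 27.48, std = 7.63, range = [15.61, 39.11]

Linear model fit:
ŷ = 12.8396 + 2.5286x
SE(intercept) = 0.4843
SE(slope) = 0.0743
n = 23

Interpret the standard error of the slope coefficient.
SE(slope) = 0.0743 measures the uncertainty in the estimated slope. The coefficient is estimated precisely (SE/|β̂₁| = 2.9%).

SE(β̂₁) = s / √Sxx, where s is the residual standard deviation and Sxx = Σ(x − x̄)². It is the yardstick for how far β̂₁ = 2.5286 could plausibly be from the true slope.

Relative precision:
- SE / |β̂₁| = 0.0743 / 2.5286 = 2.9%
- Rule of thumb (under 20%: precise; 20% to under 50%: moderately precise; 50% or more: imprecise) → precise

Link to the t-test: t = β̂₁ / SE(β̂₁) = 2.5286 / 0.0743 = 34.0323, the statistic for H₀: β₁ = 0.

What drives SE(β̂₁): wider spread of x values → smaller SE; more residual scatter → larger SE.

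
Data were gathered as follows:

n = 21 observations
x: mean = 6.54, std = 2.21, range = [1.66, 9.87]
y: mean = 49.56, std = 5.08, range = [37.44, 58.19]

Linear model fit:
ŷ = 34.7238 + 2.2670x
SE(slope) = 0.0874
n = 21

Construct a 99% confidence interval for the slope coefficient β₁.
The 99% CI for β₁ is (2.0170, 2.5170)

Confidence interval for the slope:

The 99% CI for β₁ is: β̂₁ ± t*(α/2, n-2) × SE(β̂₁)

Step 1: Find critical t-value
- Confidence level = 0.99
- Degrees of freedom = n - 2 = 21 - 2 = 19
- t*(α/2, 19) = 2.8609

Step 2: Calculate margin of error
Margin = 2.8609 × 0.0874 = 0.2500

Step 3: Construct interval
CI = 2.2670 ± 0.2500
CI = (2.0170, 2.5170)

Interpretation: intervals built this way capture the true β₁ in 99% of repeated samples; here the plausible range for the per-unit effect of x on y is 2.0170 to 2.5170.
Both endpoints are positive, so the data support a genuinely positive slope at this confidence level.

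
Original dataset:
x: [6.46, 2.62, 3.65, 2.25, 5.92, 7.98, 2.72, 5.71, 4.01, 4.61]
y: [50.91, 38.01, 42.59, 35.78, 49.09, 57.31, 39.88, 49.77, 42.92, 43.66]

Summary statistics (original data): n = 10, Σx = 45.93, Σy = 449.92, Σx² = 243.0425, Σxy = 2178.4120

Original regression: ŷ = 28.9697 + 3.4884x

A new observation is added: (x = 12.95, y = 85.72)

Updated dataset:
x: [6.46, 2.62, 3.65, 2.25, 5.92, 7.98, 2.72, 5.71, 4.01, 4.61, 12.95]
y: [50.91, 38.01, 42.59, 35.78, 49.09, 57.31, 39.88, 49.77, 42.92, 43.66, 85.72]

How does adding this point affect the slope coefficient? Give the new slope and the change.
The slope changes from 3.4884 to 4.4085 (change of +0.9201, or +26.4%).

The new point has HIGH LEVERAGE: x = 12.95 is far from the original mean x̄ = 45.93/10 ≈ 4.59 (original range [2.25, 7.98]).

Step 1: Update the sums with the new point (n goes from 10 to 11)
Σx  = 45.93 + 12.95 = 58.88
Σy  = 449.92 + 85.72 = 535.64
Σx² = 243.0425 + 12.95² = 243.0425 + 167.7025 = 410.7450
Σxy = 2178.4120 + 12.95×85.72 = 2178.4120 + 1110.0740 = 3288.4860

Step 2: Recompute the slope with b₁ = (nΣxy − ΣxΣy) / (nΣx² − (Σx)²)
Numerator   = 11×3288.4860 − 58.88×535.64 = 36173.3460 − 31538.4832 = 4634.8628
Denominator = 11×410.7450 − 58.88² = 4518.1950 − 3466.8544 = 1051.3406
b₁(new) = 4634.8628 / 1051.3406 = 4.4085

(Same formula on the original sums: (10×2178.4120 − 45.93×449.92) / (10×243.0425 − 45.93²) = 1119.2944 / 320.8601 = 3.4884, matching the given fit.)

Step 3: Change in slope
Δβ₁ = 4.4085 − 3.4884 = +0.9201
Relative change = +0.9201 / 3.4884 × 100% = +26.4%
→ the slope increases when the point is added.

Because the point sits above the extension of the original line at a high-leverage x, it tilts the fit up.
In practice: examine leverage (hᵢ) and Cook's distance rather than deleting it automatically.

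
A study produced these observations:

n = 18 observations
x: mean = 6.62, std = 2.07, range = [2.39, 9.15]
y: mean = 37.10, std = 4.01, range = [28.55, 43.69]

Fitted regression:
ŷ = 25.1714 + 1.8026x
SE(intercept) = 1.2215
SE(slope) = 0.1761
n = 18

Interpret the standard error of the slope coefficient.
SE(slope) = 0.1761 measures the uncertainty in the estimated slope. The coefficient is estimated precisely (SE/|β̂₁| = 9.8%).

What SE measures:
- The standard error quantifies the sampling variability of the coefficient estimate
- It is the estimated standard deviation of β̂₁ across hypothetical repeated samples of the same size
- Smaller SE → more precise estimate

Relative precision:
- SE / |β̂₁| = 0.1761 / 1.8026 = 9.8%
- Rule of thumb (under 20%: precise; 20% to under 50%: moderately precise; 50% or more: imprecise) → precise

Link to the t-test: t = β̂₁ / SE(β̂₁) = 1.8026 / 0.1761 = 10.2362, the statistic for H₀: β₁ = 0.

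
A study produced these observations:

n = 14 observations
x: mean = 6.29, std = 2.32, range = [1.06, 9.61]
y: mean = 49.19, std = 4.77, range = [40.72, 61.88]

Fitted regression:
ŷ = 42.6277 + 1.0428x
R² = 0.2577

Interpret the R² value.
R² = 0.2577 means 25.77% of the variation in y is explained by the linear relationship with x. This indicates a weak fit.

R² (coefficient of determination) measures the proportion of variance in y explained by the regression model.

Here R² = 0.2577:
- Explained: 25.77% of the variation in y
- Unexplained (residual): 100% − 25.77% = 74.23%
- Rule of thumb (below 0.3 weak; 0.3 to below 0.7 moderate; 0.7 and above strong) → weak

Note: R² never decreases when predictors are added, so it should not be used alone to compare models of different size.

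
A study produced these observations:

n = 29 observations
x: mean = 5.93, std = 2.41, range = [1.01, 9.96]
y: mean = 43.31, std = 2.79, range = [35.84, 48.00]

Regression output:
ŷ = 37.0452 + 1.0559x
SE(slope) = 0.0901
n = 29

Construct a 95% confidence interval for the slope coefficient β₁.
The 95% CI for β₁ is (0.8710, 1.2408)

Confidence interval for the slope:

The 95% CI for β₁ is: β̂₁ ± t*(α/2, n-2) × SE(β̂₁)

Step 1: Find critical t-value
- Confidence level = 0.95
- Degrees of freedom = n - 2 = 29 - 2 = 27
- t*(α/2, 27) = 2.0518

Step 2: Calculate margin of error
Margin = 2.0518 × 0.0901 = 0.1849

Step 3: Construct interval
CI = 1.0559 ± 0.1849
CI = (0.8710, 1.2408)

Interpretation: intervals built this way capture the true β₁ in 95% of repeated samples; here the plausible range for the per-unit effect of x on y is 0.8710 to 1.2408.
The interval does not include 0, suggesting a significant linear relationship.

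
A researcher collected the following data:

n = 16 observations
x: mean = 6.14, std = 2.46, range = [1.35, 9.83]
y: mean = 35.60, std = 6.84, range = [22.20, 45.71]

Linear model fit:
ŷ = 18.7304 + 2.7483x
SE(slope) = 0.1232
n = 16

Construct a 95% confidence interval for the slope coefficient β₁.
The 95% CI for β₁ is (2.4841, 3.0125)

Confidence interval for the slope:

The 95% CI for β₁ is: β̂₁ ± t*(α/2, n-2) × SE(β̂₁)

Step 1: Find critical t-value
- Confidence level = 0.95
- Degrees of freedom = n - 2 = 16 - 2 = 14
- t*(α/2, 14) = 2.1448

Step 2: Calculate margin of error
Margin = 2.1448 × 0.1232 = 0.2642

Step 3: Construct interval
CI = 2.7483 ± 0.2642
CI = (2.4841, 3.0125)

Interpretation: intervals built this way capture the true β₁ in 95% of repeated samples; here the plausible range for the per-unit effect of x on y is 2.4841 to 3.0125.
Both endpoints are positive, so the data support a genuinely positive slope at this confidence level.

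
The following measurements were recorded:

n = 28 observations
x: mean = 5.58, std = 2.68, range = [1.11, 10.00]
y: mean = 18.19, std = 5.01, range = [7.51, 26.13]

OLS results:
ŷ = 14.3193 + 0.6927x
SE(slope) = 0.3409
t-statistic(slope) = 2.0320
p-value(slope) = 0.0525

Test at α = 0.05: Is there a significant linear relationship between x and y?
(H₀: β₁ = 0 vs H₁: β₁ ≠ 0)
Since p-value = 0.0525 ≥ α = 0.05, fail to reject H₀ — the slope is not significantly different from 0.

Hypothesis test for the slope coefficient:

H₀: β₁ = 0 (no linear relationship)
H₁: β₁ ≠ 0 (linear relationship exists)

Test statistic: t = β̂₁ / SE(β̂₁) = 0.6927 / 0.3409 = 2.0320

p = 0.0525: how often a slope estimate this far from 0 (in SE units) would arise by chance if β₁ were truly 0.

Decision rule: reject H₀ if p-value < α.
p-value = 0.0525 ≥ α = 0.05 → fail to reject H₀.

Conclusion: the linear association between x and y is not significant at the 5% level.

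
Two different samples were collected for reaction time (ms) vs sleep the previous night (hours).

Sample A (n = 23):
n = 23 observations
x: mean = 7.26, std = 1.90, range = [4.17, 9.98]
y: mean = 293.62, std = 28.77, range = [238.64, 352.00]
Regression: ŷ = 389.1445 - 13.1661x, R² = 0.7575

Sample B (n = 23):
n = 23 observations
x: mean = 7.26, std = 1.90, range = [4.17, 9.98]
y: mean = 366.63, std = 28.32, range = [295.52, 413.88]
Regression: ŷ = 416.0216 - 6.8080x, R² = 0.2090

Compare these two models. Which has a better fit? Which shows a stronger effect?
Model A has the better fit (R² = 0.7575 vs 0.2090). Model A shows the stronger effect (|β₁| = 13.1661 vs 6.8080).

Model Comparison:

Goodness of fit (R²):
- Model A: R² = 0.7575 → 75.75% of variance in reaction time explained
- Model B: R² = 0.2090 → 20.90% of variance in reaction time explained
- 0.7575 > 0.2090 → Model A has the better fit

Which has the larger per-hour effect? (|β₁|)
- Model A: β₁ = -13.1661 → predicted reaction time falls 13.1661 ms per additional hour of sleep
- Model B: β₁ = -6.8080 → predicted reaction time falls 6.8080 ms per additional hour of sleep
- |-13.1661| > |-6.8080| → Model A shows the stronger marginal effect

Notes:
- A steeper slope doesn't make a better model if the scatter around the line is large.
- A better fit (higher R²) doesn't necessarily mean a more important relationship.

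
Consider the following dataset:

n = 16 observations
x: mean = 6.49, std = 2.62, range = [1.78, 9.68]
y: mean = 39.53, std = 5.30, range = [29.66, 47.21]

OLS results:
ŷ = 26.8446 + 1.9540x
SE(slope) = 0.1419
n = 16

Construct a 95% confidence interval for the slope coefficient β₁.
The 95% CI for β₁ is (1.6497, 2.2583)

Confidence interval for the slope:

The 95% CI for β₁ is: β̂₁ ± t*(α/2, n-2) × SE(β̂₁)

Step 1: Find critical t-value
- Confidence level = 0.95
- Degrees of freedom = n - 2 = 16 - 2 = 14
- t*(α/2, 14) = 2.1448

Step 2: Calculate margin of error
Margin = 2.1448 × 0.1419 = 0.3043

Step 3: Construct interval
CI = 1.9540 ± 0.3043
CI = (1.6497, 2.2583)

Interpretation: We are 95% confident that the true slope β₁ lies between 1.6497 and 2.2583.
Both endpoints are positive, so the data support a genuinely positive slope at this confidence level.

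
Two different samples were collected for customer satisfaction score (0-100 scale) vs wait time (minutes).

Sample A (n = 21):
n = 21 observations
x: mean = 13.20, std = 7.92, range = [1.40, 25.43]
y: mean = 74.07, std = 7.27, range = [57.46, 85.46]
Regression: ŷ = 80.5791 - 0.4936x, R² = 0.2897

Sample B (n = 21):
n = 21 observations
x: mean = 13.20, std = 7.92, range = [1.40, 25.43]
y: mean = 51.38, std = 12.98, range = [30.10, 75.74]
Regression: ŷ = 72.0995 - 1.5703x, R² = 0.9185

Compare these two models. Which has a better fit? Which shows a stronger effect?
Model B has the better fit (R² = 0.9185 vs 0.2897). Model B shows the stronger effect (|β₁| = 1.5703 vs 0.4936).

Model Comparison:

Which explains more variance? (R²)
- Model A: R² = 0.2897 → 28.97% of variance in satisfaction score explained
- Model B: R² = 0.9185 → 91.85% of variance in satisfaction score explained
- 0.9185 > 0.2897 → Model B has the better fit

Effect size (slope magnitude):
- Model A: β₁ = -0.4936 → predicted satisfaction score falls 0.4936 points per additional minute of wait time
- Model B: β₁ = -1.5703 → predicted satisfaction score falls 1.5703 points per additional minute of wait time
- |-0.4936| < |-1.5703| → Model B shows the stronger marginal effect

Note: A better fit (higher R²) doesn't necessarily mean a more important relationship.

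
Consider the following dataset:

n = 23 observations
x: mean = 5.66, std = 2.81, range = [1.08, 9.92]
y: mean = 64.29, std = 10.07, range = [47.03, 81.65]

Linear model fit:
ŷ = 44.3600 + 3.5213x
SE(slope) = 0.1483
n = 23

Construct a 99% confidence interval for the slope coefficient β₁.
The 99% CI for β₁ is (3.1014, 3.9412)

Confidence interval for the slope:

The 99% CI for β₁ is: β̂₁ ± t*(α/2, n-2) × SE(β̂₁)

Step 1: Find critical t-value
- Confidence level = 0.99
- Degrees of freedom = n - 2 = 23 - 2 = 21
- t*(α/2, 21) = 2.8314

Step 2: Calculate margin of error
Margin = 2.8314 × 0.1483 = 0.4199

Step 3: Construct interval
CI = 3.5213 ± 0.4199
CI = (3.1014, 3.9412)

Interpretation: intervals built this way capture the true β₁ in 99% of repeated samples; here the plausible range for the per-unit effect of x on y is 3.1014 to 3.9412.
Since 0 is outside the interval, a two-sided test at α = 0.01 would reject H₀: β₁ = 0.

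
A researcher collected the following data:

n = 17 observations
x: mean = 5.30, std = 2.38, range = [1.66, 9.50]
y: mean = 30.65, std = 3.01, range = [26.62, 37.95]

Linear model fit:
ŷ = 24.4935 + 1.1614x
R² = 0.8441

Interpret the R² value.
The model explains 84.41% of the variance in y (R² = 0.8441), leaving 15.59% unexplained; the fit is strong.

The coefficient of determination R² is the fraction of the total variation in y that the fitted line accounts for.

Here R² = 0.8441:
- Explained: 84.41% of the variation in y
- Unexplained (residual): 100% − 84.41% = 15.59%
- Rule of thumb (below 0.3 weak; 0.3 to below 0.7 moderate; 0.7 and above strong) → strong

Equivalently, for simple linear regression R² = r², so |r| = √0.8441 ≈ 0.9187.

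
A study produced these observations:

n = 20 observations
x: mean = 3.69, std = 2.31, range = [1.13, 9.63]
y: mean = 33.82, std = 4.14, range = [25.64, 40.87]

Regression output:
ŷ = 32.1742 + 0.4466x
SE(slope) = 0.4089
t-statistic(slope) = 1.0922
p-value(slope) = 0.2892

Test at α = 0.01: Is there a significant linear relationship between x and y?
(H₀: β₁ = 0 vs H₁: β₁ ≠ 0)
p-value = 0.2892 ≥ α = 0.01, so we fail to reject H₀. The relationship is not significant.

Hypothesis test for the slope coefficient:

H₀: β₁ = 0 (no linear relationship)
H₁: β₁ ≠ 0 (linear relationship exists)

Test statistic: t = β̂₁ / SE(β̂₁) = 0.4466 / 0.4089 = 1.0922

The p-value (0.2892) is the probability, under H₀, of a t-statistic at least as extreme as |t| = 1.0922 (two-sided, df = n − 2 = 18).

Decision rule: reject H₀ if p-value < α.
p-value = 0.2892 ≥ α = 0.01 → fail to reject H₀.

At α = 0.01 the data do not provide convincing evidence of a nonzero slope.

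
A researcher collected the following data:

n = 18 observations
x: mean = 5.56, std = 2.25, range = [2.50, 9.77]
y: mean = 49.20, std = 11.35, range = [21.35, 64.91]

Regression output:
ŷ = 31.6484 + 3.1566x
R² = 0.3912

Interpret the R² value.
About 39.12% of the variability in y is accounted for by the regression on x (R² = 0.3912) — a moderate linear fit.

R² (coefficient of determination) measures the proportion of variance in y explained by the regression model.

Here R² = 0.3912:
- Explained: 39.12% of the variation in y
- Unexplained (residual): 100% − 39.12% = 60.88%
- Rule of thumb (below 0.3 weak; 0.3 to below 0.7 moderate; 0.7 and above strong) → moderate

Note: R² never decreases when predictors are added, so it should not be used alone to compare models of different size.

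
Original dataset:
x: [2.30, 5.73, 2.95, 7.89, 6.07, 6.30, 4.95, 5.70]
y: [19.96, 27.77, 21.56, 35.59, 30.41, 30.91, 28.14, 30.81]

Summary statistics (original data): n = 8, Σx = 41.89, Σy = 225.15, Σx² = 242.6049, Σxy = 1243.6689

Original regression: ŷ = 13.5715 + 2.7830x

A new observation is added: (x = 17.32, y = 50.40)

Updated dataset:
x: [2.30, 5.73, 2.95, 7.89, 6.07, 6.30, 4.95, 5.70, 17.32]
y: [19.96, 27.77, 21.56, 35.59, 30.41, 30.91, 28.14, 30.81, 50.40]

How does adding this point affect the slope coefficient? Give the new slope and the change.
Adding the point moves β₁ from 2.7830 to 1.9849, i.e. it decreases by 0.7981 (-28.7%).

The new point has HIGH LEVERAGE: x = 17.32 is far from the original mean x̄ = 41.89/8 ≈ 5.24 (original range [2.30, 7.89]).

Step 1: Update the sums with the new point (n goes from 8 to 9)
Σx  = 41.89 + 17.32 = 59.21
Σy  = 225.15 + 50.40 = 275.55
Σx² = 242.6049 + 17.32² = 242.6049 + 299.9824 = 542.5873
Σxy = 1243.6689 + 17.32×50.40 = 1243.6689 + 872.9280 = 2116.5969

Step 2: Recompute the slope with b₁ = (nΣxy − ΣxΣy) / (nΣx² − (Σx)²)
Numerator   = 9×2116.5969 − 59.21×275.55 = 19049.3721 − 16315.3155 = 2734.0566
Denominator = 9×542.5873 − 59.21² = 4883.2857 − 3505.8241 = 1377.4616
b₁(new) = 2734.0566 / 1377.4616 = 1.9849

(Same formula on the original sums: (8×1243.6689 − 41.89×225.15) / (8×242.6049 − 41.89²) = 517.8177 / 186.0671 = 2.7830, matching the given fit.)

Step 3: Change in slope
Δβ₁ = 1.9849 − 2.7830 = -0.7981
Relative change = -0.7981 / 2.7830 × 100% = -28.7%
→ the slope decreases when the point is added.

Because the point sits below the extension of the original line at a high-leverage x, it tilts the fit down.
In practice: investigate whether it comes from the same population as the rest of the sample; check such a point for data-entry or measurement error.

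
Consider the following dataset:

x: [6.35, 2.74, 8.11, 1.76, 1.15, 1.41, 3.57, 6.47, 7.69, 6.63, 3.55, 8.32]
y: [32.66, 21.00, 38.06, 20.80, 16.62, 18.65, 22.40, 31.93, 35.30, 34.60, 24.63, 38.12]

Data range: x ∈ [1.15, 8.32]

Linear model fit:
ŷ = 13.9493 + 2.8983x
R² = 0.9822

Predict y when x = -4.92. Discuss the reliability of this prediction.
ŷ = -0.3103 (extrapolation — x = -4.92 lies outside [1.15, 8.32], so reliability is low).

Prediction calculation:
ŷ = 13.9493 + 2.8983 × (-4.92)
ŷ = -0.3103

Reliability:
- Data range: x ∈ [1.15, 8.32]
- Prediction point: x = -4.92 is 6.07 units below the observed range → this is EXTRAPOLATION, not interpolation

Why that matters here:
- Real relationships often flatten, saturate, or turn nonlinear at extremes
- The standard error of prediction grows with (x − x̄)², and x = -4.92 is far from x̄ = 4.81
- R² describes fit only over the sampled x values; it says nothing about behaviour beyond them

Report the number if required, but flag clearly that it is an extrapolation.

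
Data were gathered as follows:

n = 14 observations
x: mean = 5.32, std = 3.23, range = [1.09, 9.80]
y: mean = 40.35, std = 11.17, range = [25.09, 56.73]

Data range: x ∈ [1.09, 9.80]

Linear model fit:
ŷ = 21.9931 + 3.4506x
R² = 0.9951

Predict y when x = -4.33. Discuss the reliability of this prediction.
The equation gives ŷ = 7.0520; however x = -4.33 is 5.42 units below the observed range, so this extrapolated value should not be trusted.

Prediction calculation:
ŷ = 21.9931 + 3.4506 × (-4.33)
ŷ = 7.0520

Reliability:
- Data range: x ∈ [1.09, 9.80]
- Prediction point: x = -4.33 is 5.42 units below the observed range → this is EXTRAPOLATION, not interpolation

Why that matters here:
- Real relationships often flatten, saturate, or turn nonlinear at extremes
- The linear relationship may not hold outside the observed range
- The standard error of prediction grows with (x − x̄)², and x = -4.33 is far from x̄ = 5.32

A defensible statement: 'if the linear trend continued to x = -4.33, y would be about 7.0520' — the premise is untested.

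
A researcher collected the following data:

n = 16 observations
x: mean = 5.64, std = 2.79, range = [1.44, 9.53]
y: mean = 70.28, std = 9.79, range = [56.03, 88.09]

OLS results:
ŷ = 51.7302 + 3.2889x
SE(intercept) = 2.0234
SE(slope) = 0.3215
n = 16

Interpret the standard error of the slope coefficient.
The slope 3.2889 is pinned down to within about ±0.3215 (one SE) by these data — relative uncertainty 9.8%, i.e. precise.

SE(β̂₁) = 0.3215 says: if we drew many samples of n = 16 from the same population and refit each time, the fitted slopes would scatter with a standard deviation of roughly 0.3215 around the true β₁.

Relative precision:
- SE / |β̂₁| = 0.3215 / 3.2889 = 9.8%
- Rule of thumb (under 20%: precise; 20% to under 50%: moderately precise; 50% or more: imprecise) → precise

Rough 95% range (±2 SE): 3.2889 ± 0.6430 → (2.6459, 3.9319).

What drives SE(β̂₁): more residual scatter → larger SE.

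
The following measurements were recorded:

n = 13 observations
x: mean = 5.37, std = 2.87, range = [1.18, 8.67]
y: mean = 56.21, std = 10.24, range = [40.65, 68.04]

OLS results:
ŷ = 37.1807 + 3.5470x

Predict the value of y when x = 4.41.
ŷ = 52.8230

Plug x = 4.41 into the fitted line:

ŷ = 37.1807 + 3.5470 × 4.41
ŷ = 37.1807 + 15.6423
ŷ = 52.8230

This is a point prediction; actual observations scatter around it by roughly the residual standard deviation.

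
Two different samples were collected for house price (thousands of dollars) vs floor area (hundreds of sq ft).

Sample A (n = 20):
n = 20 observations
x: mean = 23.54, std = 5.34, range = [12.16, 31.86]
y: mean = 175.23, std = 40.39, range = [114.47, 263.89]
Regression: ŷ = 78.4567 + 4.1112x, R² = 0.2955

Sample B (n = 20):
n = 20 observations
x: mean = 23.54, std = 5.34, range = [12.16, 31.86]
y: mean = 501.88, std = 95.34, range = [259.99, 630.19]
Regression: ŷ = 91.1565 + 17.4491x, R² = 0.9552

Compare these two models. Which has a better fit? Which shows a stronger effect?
Model B has the better fit (R² = 0.9552 vs 0.2955). Model B shows the stronger effect (|β₁| = 17.4491 vs 4.1112).

Model Comparison:

Which explains more variance? (R²)
- Model A: R² = 0.2955 → 29.55% of variance in house price explained
- Model B: R² = 0.9552 → 95.52% of variance in house price explained
- 0.9552 > 0.2955 → Model B has the better fit

Strength of effect — compare |β₁|:
- Model A: β₁ = 4.1112 → predicted house price rises 4.1112 thousand dollars per additional hundred sq ft of floor area
- Model B: β₁ = 17.4491 → predicted house price rises 17.4491 thousand dollars per additional hundred sq ft of floor area
- |4.1112| < |17.4491| → Model B shows the stronger marginal effect

Note: A steeper slope doesn't make a better model if the scatter around the line is large.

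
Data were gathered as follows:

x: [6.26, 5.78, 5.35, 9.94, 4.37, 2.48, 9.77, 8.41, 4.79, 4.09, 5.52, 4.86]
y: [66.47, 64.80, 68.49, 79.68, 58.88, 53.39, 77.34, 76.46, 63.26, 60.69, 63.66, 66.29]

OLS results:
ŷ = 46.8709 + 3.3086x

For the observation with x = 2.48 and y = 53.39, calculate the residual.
Residual = -1.6862

The residual is the difference between the actual value and the predicted value:

Residual = y - ŷ

Step 1: Calculate predicted value
ŷ = 46.8709 + 3.3086 × 2.48
ŷ = 55.0762

Step 2: Calculate residual
Residual = 53.39 - 55.0762
Residual = -1.6862

The residual is negative, so the observed y = 53.39 sits below the regression line (the line overestimates it by 1.6862).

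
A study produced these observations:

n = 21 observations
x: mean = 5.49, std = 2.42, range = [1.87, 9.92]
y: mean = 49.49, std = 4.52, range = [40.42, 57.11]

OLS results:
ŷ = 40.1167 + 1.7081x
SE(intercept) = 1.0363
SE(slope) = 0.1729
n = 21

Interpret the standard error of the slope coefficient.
The slope 1.7081 is pinned down to within about ±0.1729 (one SE) by these data — relative uncertainty 10.1%, i.e. precise.

SE(β̂₁) = 0.1729 says: if we drew many samples of n = 21 from the same population and refit each time, the fitted slopes would scatter with a standard deviation of roughly 0.1729 around the true β₁.

Relative precision:
- SE / |β̂₁| = 0.1729 / 1.7081 = 10.1%
- Rule of thumb (under 20%: precise; 20% to under 50%: moderately precise; 50% or more: imprecise) → precise

Link to the t-test: t = β̂₁ / SE(β̂₁) = 1.7081 / 0.1729 = 9.8791, the statistic for H₀: β₁ = 0.

What drives SE(β̂₁): larger n (here n = 21) → smaller SE; more residual scatter → larger SE; wider spread of x values → smaller SE.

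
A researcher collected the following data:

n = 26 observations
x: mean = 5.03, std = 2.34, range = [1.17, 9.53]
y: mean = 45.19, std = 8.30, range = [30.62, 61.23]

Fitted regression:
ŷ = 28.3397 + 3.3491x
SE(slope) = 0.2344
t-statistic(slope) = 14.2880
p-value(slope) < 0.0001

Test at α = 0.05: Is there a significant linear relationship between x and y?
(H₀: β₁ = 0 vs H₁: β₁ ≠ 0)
Reject H₀: p-value < 0.0001 < α = 0.05. The linear relationship is significant at the 5% level.

Hypothesis test for the slope coefficient:

H₀: β₁ = 0 (no linear relationship)
H₁: β₁ ≠ 0 (linear relationship exists)

Test statistic: t = β̂₁ / SE(β̂₁) = 3.3491 / 0.2344 = 14.2880

p < 0.0001: how often a slope estimate this far from 0 (in SE units) would arise by chance if β₁ were truly 0.

Decision rule: reject H₀ if p-value < α.
p-value < 0.0001 < α = 0.05 → reject H₀.

There is sufficient evidence at the 5% significance level to conclude that a linear relationship exists between x and y.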